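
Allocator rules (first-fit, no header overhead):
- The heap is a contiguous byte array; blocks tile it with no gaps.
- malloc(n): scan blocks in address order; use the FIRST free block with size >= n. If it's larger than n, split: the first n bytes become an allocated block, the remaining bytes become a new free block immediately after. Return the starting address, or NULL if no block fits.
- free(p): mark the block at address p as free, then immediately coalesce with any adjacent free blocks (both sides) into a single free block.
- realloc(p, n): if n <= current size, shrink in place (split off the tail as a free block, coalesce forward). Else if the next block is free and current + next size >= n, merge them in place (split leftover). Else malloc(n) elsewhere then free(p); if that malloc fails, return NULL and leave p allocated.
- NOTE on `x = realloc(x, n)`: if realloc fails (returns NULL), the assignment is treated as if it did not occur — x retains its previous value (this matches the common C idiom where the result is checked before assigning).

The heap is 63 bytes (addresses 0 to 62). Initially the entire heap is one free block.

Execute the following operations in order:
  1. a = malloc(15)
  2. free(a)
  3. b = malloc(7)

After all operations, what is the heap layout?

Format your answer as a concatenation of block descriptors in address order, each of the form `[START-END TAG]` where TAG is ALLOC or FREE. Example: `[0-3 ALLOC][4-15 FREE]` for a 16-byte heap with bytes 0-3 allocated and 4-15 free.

Answer: [0-6 ALLOC][7-62 FREE]

Derivation:
Op 1: a = malloc(15) -> a = 0; heap: [0-14 ALLOC][15-62 FREE]
Op 2: free(a) -> (freed a); heap: [0-62 FREE]
Op 3: b = malloc(7) -> b = 0; heap: [0-6 ALLOC][7-62 FREE]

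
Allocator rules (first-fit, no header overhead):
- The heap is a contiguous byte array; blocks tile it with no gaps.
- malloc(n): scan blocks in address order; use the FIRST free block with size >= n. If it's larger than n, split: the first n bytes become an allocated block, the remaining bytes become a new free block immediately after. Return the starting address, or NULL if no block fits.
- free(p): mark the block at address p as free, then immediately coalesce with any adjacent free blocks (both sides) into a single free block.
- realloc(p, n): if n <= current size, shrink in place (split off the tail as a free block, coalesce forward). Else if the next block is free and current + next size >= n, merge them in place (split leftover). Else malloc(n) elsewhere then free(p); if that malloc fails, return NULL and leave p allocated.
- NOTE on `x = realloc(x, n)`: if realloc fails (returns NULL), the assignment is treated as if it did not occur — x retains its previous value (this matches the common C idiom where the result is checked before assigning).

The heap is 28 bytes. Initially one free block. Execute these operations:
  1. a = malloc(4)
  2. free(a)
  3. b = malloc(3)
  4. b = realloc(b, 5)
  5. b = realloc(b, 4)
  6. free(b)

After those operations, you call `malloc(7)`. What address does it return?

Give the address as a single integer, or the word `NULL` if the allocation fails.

Answer: 0

Derivation:
Op 1: a = malloc(4) -> a = 0; heap: [0-3 ALLOC][4-27 FREE]
Op 2: free(a) -> (freed a); heap: [0-27 FREE]
Op 3: b = malloc(3) -> b = 0; heap: [0-2 ALLOC][3-27 FREE]
Op 4: b = realloc(b, 5) -> b = 0; heap: [0-4 ALLOC][5-27 FREE]
Op 5: b = realloc(b, 4) -> b = 0; heap: [0-3 ALLOC][4-27 FREE]
Op 6: free(b) -> (freed b); heap: [0-27 FREE]
malloc(7): first-fit scan over [0-27 FREE] -> 0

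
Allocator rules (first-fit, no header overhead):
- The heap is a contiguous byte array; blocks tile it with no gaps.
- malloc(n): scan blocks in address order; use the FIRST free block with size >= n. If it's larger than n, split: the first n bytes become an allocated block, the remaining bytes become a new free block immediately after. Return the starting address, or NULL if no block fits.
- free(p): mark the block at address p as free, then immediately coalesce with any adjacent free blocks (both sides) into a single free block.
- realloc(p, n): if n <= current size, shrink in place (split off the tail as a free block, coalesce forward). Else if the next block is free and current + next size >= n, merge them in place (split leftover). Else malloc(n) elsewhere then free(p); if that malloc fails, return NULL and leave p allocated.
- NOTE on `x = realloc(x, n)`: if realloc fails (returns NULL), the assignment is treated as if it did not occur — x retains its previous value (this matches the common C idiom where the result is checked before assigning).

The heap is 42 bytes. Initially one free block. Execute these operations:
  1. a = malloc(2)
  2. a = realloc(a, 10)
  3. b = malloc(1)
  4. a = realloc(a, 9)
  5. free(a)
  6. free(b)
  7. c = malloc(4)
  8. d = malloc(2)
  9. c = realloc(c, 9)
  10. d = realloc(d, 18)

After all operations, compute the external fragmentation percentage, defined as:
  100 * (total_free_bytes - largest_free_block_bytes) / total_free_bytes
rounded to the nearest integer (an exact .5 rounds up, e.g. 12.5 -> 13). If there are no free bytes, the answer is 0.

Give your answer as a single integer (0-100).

Op 1: a = malloc(2) -> a = 0; heap: [0-1 ALLOC][2-41 FREE]
Op 2: a = realloc(a, 10) -> a = 0; heap: [0-9 ALLOC][10-41 FREE]
Op 3: b = malloc(1) -> b = 10; heap: [0-9 ALLOC][10-10 ALLOC][11-41 FREE]
Op 4: a = realloc(a, 9) -> a = 0; heap: [0-8 ALLOC][9-9 FREE][10-10 ALLOC][11-41 FREE]
Op 5: free(a) -> (freed a); heap: [0-9 FREE][10-10 ALLOC][11-41 FREE]
Op 6: free(b) -> (freed b); heap: [0-41 FREE]
Op 7: c = malloc(4) -> c = 0; heap: [0-3 ALLOC][4-41 FREE]
Op 8: d = malloc(2) -> d = 4; heap: [0-3 ALLOC][4-5 ALLOC][6-41 FREE]
Op 9: c = realloc(c, 9) -> c = 6; heap: [0-3 FREE][4-5 ALLOC][6-14 ALLOC][15-41 FREE]
Op 10: d = realloc(d, 18) -> d = 15; heap: [0-5 FREE][6-14 ALLOC][15-32 ALLOC][33-41 FREE]
Free blocks: [6 9] total_free=15 largest=9 -> 100*(15-9)/15 = 600/15 = 40

Answer: 40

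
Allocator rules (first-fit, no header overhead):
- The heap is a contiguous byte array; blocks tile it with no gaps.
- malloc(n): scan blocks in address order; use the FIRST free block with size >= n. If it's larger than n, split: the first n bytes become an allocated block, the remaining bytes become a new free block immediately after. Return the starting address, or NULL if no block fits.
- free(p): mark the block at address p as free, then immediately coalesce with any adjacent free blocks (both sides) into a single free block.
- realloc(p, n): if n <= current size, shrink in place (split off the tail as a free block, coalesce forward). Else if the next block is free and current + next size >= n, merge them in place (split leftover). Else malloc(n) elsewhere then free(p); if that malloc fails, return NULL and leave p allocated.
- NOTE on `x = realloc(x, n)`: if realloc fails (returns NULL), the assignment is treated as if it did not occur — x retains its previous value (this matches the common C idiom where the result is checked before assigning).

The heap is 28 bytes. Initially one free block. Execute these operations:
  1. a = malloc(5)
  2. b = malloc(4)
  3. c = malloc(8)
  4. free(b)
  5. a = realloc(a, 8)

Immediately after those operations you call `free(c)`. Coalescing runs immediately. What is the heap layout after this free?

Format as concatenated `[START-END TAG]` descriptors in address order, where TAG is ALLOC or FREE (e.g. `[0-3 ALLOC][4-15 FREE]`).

Answer: [0-7 ALLOC][8-27 FREE]

Derivation:
Op 1: a = malloc(5) -> a = 0; heap: [0-4 ALLOC][5-27 FREE]
Op 2: b = malloc(4) -> b = 5; heap: [0-4 ALLOC][5-8 ALLOC][9-27 FREE]
Op 3: c = malloc(8) -> c = 9; heap: [0-4 ALLOC][5-8 ALLOC][9-16 ALLOC][17-27 FREE]
Op 4: free(b) -> (freed b); heap: [0-4 ALLOC][5-8 FREE][9-16 ALLOC][17-27 FREE]
Op 5: a = realloc(a, 8) -> a = 0; heap: [0-7 ALLOC][8-8 FREE][9-16 ALLOC][17-27 FREE]
free(c): c = 9 -> block [9-16 ALLOC]; mark free, coalesce with adjacent free neighbors -> [0-7 ALLOC][8-27 FREE]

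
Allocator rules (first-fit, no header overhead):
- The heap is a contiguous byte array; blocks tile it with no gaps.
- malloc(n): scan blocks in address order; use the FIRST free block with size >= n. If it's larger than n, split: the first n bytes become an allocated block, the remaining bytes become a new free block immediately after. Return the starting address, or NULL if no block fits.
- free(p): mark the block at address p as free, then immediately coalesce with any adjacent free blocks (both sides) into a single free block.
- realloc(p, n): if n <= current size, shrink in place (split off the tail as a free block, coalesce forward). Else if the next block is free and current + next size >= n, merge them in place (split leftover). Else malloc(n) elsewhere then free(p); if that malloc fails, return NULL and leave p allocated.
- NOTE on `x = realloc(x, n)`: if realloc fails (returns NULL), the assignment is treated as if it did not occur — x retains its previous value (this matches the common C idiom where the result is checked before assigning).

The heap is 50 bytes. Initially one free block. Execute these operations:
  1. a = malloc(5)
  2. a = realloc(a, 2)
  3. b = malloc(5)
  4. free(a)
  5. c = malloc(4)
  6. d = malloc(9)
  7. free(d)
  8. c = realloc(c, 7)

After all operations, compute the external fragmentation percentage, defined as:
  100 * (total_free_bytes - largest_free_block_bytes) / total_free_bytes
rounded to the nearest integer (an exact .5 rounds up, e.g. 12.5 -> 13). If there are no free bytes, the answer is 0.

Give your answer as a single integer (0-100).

Answer: 5

Derivation:
Op 1: a = malloc(5) -> a = 0; heap: [0-4 ALLOC][5-49 FREE]
Op 2: a = realloc(a, 2) -> a = 0; heap: [0-1 ALLOC][2-49 FREE]
Op 3: b = malloc(5) -> b = 2; heap: [0-1 ALLOC][2-6 ALLOC][7-49 FREE]
Op 4: free(a) -> (freed a); heap: [0-1 FREE][2-6 ALLOC][7-49 FREE]
Op 5: c = malloc(4) -> c = 7; heap: [0-1 FREE][2-6 ALLOC][7-10 ALLOC][11-49 FREE]
Op 6: d = malloc(9) -> d = 11; heap: [0-1 FREE][2-6 ALLOC][7-10 ALLOC][11-19 ALLOC][20-49 FREE]
Op 7: free(d) -> (freed d); heap: [0-1 FREE][2-6 ALLOC][7-10 ALLOC][11-49 FREE]
Op 8: c = realloc(c, 7) -> c = 7; heap: [0-1 FREE][2-6 ALLOC][7-13 ALLOC][14-49 FREE]
Free blocks: [2 36] total_free=38 largest=36 -> 100*(38-36)/38 = 200/38 ≈ 5.263 -> rounds to 5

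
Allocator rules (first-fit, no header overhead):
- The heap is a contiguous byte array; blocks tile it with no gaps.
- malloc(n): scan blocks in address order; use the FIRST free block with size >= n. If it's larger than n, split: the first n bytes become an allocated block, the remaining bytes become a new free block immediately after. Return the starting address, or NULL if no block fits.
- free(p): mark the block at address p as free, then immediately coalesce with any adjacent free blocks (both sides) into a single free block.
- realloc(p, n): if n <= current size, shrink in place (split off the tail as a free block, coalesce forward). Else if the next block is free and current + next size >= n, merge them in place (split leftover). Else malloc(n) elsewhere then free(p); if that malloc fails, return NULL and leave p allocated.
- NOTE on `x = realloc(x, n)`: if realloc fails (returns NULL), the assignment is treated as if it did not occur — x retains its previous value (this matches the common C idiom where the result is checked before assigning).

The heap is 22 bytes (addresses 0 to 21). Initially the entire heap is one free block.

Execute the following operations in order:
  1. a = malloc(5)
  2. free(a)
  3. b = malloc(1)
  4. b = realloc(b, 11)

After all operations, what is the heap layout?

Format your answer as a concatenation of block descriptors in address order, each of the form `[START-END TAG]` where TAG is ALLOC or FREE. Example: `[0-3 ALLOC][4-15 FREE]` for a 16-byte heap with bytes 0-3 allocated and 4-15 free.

Op 1: a = malloc(5) -> a = 0; heap: [0-4 ALLOC][5-21 FREE]
Op 2: free(a) -> (freed a); heap: [0-21 FREE]
Op 3: b = malloc(1) -> b = 0; heap: [0-0 ALLOC][1-21 FREE]
Op 4: b = realloc(b, 11) -> b = 0; heap: [0-10 ALLOC][11-21 FREE]

Answer: [0-10 ALLOC][11-21 FREE]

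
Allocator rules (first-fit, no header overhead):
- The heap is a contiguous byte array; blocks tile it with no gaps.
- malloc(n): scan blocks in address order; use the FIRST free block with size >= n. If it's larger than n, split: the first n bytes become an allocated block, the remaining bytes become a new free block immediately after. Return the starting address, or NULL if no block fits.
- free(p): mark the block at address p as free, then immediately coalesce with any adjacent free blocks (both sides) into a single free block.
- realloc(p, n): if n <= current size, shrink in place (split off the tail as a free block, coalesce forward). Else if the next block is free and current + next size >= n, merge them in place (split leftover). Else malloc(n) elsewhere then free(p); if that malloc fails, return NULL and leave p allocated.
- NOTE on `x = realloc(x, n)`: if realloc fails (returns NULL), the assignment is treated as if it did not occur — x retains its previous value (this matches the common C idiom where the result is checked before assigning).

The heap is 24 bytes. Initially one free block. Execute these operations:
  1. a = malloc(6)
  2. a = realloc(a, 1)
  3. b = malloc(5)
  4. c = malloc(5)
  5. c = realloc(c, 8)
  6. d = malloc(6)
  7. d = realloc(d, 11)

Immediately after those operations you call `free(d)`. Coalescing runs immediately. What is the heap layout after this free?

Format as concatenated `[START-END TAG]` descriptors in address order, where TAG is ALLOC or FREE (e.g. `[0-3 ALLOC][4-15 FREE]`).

Answer: [0-0 ALLOC][1-5 ALLOC][6-13 ALLOC][14-23 FREE]

Derivation:
Op 1: a = malloc(6) -> a = 0; heap: [0-5 ALLOC][6-23 FREE]
Op 2: a = realloc(a, 1) -> a = 0; heap: [0-0 ALLOC][1-23 FREE]
Op 3: b = malloc(5) -> b = 1; heap: [0-0 ALLOC][1-5 ALLOC][6-23 FREE]
Op 4: c = malloc(5) -> c = 6; heap: [0-0 ALLOC][1-5 ALLOC][6-10 ALLOC][11-23 FREE]
Op 5: c = realloc(c, 8) -> c = 6; heap: [0-0 ALLOC][1-5 ALLOC][6-13 ALLOC][14-23 FREE]
Op 6: d = malloc(6) -> d = 14; heap: [0-0 ALLOC][1-5 ALLOC][6-13 ALLOC][14-19 ALLOC][20-23 FREE]
Op 7: d = realloc(d, 11) -> NULL (d unchanged); heap: [0-0 ALLOC][1-5 ALLOC][6-13 ALLOC][14-19 ALLOC][20-23 FREE]
free(d): d = 14 -> block [14-19 ALLOC]; mark free, coalesce with adjacent free neighbors -> [0-0 ALLOC][1-5 ALLOC][6-13 ALLOC][14-23 FREE]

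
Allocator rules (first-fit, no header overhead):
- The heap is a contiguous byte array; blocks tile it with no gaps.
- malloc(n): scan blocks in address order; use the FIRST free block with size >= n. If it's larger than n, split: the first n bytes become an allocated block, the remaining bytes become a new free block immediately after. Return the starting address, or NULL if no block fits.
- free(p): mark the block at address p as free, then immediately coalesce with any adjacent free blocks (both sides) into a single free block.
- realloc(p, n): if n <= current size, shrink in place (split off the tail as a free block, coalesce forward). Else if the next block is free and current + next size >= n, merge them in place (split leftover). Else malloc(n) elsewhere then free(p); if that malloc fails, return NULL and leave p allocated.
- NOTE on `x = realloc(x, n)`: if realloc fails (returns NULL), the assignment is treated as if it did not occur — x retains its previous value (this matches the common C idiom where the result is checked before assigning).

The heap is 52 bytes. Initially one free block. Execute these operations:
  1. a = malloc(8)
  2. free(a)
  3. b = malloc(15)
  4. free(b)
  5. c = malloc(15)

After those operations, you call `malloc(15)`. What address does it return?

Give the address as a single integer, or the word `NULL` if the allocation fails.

Op 1: a = malloc(8) -> a = 0; heap: [0-7 ALLOC][8-51 FREE]
Op 2: free(a) -> (freed a); heap: [0-51 FREE]
Op 3: b = malloc(15) -> b = 0; heap: [0-14 ALLOC][15-51 FREE]
Op 4: free(b) -> (freed b); heap: [0-51 FREE]
Op 5: c = malloc(15) -> c = 0; heap: [0-14 ALLOC][15-51 FREE]
malloc(15): first-fit scan over [0-14 ALLOC][15-51 FREE] -> 15

Answer: 15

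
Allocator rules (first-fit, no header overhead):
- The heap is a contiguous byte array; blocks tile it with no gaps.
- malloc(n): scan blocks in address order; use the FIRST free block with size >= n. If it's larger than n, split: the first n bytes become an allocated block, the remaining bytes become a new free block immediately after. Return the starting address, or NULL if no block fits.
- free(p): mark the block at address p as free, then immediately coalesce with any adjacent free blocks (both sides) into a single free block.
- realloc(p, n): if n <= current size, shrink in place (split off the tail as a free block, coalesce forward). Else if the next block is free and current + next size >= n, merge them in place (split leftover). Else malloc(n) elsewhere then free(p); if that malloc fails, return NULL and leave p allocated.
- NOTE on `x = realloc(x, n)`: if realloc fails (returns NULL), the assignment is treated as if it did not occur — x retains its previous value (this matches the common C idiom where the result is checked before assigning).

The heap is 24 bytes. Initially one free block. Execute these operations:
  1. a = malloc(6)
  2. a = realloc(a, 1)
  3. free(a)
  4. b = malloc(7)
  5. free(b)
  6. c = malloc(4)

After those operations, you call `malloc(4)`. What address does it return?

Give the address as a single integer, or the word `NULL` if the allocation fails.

Op 1: a = malloc(6) -> a = 0; heap: [0-5 ALLOC][6-23 FREE]
Op 2: a = realloc(a, 1) -> a = 0; heap: [0-0 ALLOC][1-23 FREE]
Op 3: free(a) -> (freed a); heap: [0-23 FREE]
Op 4: b = malloc(7) -> b = 0; heap: [0-6 ALLOC][7-23 FREE]
Op 5: free(b) -> (freed b); heap: [0-23 FREE]
Op 6: c = malloc(4) -> c = 0; heap: [0-3 ALLOC][4-23 FREE]
malloc(4): first-fit scan over [0-3 ALLOC][4-23 FREE] -> 4

Answer: 4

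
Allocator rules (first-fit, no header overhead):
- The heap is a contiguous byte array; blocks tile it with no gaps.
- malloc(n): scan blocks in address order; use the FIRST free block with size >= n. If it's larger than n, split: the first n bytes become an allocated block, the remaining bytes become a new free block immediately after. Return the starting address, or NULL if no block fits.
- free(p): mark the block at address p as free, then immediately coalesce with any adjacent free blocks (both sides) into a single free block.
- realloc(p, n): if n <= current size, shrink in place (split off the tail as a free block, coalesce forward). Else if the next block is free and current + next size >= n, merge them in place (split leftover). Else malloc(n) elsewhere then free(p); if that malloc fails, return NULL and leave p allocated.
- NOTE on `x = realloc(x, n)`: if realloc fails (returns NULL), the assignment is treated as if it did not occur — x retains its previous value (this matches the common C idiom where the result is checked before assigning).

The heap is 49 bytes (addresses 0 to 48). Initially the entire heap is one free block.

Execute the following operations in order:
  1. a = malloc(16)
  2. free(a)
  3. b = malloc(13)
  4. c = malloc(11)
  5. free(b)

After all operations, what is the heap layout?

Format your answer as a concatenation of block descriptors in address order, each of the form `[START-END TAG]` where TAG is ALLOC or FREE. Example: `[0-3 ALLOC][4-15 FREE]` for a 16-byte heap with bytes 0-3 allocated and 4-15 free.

Answer: [0-12 FREE][13-23 ALLOC][24-48 FREE]

Derivation:
Op 1: a = malloc(16) -> a = 0; heap: [0-15 ALLOC][16-48 FREE]
Op 2: free(a) -> (freed a); heap: [0-48 FREE]
Op 3: b = malloc(13) -> b = 0; heap: [0-12 ALLOC][13-48 FREE]
Op 4: c = malloc(11) -> c = 13; heap: [0-12 ALLOC][13-23 ALLOC][24-48 FREE]
Op 5: free(b) -> (freed b); heap: [0-12 FREE][13-23 ALLOC][24-48 FREE]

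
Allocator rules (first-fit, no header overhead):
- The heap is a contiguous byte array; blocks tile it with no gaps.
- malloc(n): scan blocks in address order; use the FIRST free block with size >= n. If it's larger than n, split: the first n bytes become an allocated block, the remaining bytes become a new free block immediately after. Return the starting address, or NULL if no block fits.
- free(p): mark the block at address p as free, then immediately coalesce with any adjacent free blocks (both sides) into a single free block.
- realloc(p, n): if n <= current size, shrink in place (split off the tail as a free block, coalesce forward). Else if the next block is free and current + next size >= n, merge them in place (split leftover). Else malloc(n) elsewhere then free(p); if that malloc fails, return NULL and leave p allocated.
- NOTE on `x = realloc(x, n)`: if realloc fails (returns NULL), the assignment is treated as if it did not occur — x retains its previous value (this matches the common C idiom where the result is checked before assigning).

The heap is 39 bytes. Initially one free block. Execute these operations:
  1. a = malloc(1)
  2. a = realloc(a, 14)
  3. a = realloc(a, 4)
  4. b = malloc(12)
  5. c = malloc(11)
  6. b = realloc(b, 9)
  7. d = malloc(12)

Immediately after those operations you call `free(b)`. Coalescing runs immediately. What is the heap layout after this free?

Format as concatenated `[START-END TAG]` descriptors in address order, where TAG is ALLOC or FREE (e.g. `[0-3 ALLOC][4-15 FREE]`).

Op 1: a = malloc(1) -> a = 0; heap: [0-0 ALLOC][1-38 FREE]
Op 2: a = realloc(a, 14) -> a = 0; heap: [0-13 ALLOC][14-38 FREE]
Op 3: a = realloc(a, 4) -> a = 0; heap: [0-3 ALLOC][4-38 FREE]
Op 4: b = malloc(12) -> b = 4; heap: [0-3 ALLOC][4-15 ALLOC][16-38 FREE]
Op 5: c = malloc(11) -> c = 16; heap: [0-3 ALLOC][4-15 ALLOC][16-26 ALLOC][27-38 FREE]
Op 6: b = realloc(b, 9) -> b = 4; heap: [0-3 ALLOC][4-12 ALLOC][13-15 FREE][16-26 ALLOC][27-38 FREE]
Op 7: d = malloc(12) -> d = 27; heap: [0-3 ALLOC][4-12 ALLOC][13-15 FREE][16-26 ALLOC][27-38 ALLOC]
free(b): b = 4 -> block [4-12 ALLOC]; mark free, coalesce with adjacent free neighbors -> [0-3 ALLOC][4-15 FREE][16-26 ALLOC][27-38 ALLOC]

Answer: [0-3 ALLOC][4-15 FREE][16-26 ALLOC][27-38 ALLOC]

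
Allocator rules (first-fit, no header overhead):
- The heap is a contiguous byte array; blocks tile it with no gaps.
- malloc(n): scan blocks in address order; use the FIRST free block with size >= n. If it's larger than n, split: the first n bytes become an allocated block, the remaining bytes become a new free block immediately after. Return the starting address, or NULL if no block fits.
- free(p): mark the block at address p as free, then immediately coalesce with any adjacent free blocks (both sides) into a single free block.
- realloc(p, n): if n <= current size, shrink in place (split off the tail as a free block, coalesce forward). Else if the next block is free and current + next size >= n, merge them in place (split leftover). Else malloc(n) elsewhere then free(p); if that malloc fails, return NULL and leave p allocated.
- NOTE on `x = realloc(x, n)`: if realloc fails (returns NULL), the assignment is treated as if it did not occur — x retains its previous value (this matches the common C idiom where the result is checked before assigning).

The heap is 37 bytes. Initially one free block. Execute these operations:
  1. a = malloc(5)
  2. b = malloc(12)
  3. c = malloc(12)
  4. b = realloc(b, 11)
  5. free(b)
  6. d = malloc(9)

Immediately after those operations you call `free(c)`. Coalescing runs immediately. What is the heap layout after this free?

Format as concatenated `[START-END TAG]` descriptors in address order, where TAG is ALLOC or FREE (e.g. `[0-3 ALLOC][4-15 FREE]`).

Op 1: a = malloc(5) -> a = 0; heap: [0-4 ALLOC][5-36 FREE]
Op 2: b = malloc(12) -> b = 5; heap: [0-4 ALLOC][5-16 ALLOC][17-36 FREE]
Op 3: c = malloc(12) -> c = 17; heap: [0-4 ALLOC][5-16 ALLOC][17-28 ALLOC][29-36 FREE]
Op 4: b = realloc(b, 11) -> b = 5; heap: [0-4 ALLOC][5-15 ALLOC][16-16 FREE][17-28 ALLOC][29-36 FREE]
Op 5: free(b) -> (freed b); heap: [0-4 ALLOC][5-16 FREE][17-28 ALLOC][29-36 FREE]
Op 6: d = malloc(9) -> d = 5; heap: [0-4 ALLOC][5-13 ALLOC][14-16 FREE][17-28 ALLOC][29-36 FREE]
free(c): c = 17 -> block [17-28 ALLOC]; mark free, coalesce with adjacent free neighbors -> [0-4 ALLOC][5-13 ALLOC][14-36 FREE]

Answer: [0-4 ALLOC][5-13 ALLOC][14-36 FREE]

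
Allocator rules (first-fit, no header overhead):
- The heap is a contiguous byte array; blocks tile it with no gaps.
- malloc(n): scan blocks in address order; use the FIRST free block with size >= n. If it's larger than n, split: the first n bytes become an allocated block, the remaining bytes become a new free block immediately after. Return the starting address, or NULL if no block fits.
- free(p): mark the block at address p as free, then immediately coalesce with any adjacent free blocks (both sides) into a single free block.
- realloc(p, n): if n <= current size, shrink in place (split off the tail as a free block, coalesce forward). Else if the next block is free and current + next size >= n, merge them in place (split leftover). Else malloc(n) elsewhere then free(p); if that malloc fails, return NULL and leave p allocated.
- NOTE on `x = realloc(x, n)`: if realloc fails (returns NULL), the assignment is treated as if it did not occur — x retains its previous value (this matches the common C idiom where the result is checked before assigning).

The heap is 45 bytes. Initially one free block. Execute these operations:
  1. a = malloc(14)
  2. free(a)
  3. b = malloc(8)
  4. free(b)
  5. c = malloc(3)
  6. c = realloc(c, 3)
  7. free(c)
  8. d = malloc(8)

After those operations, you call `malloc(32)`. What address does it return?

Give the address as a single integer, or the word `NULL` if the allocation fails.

Answer: 8

Derivation:
Op 1: a = malloc(14) -> a = 0; heap: [0-13 ALLOC][14-44 FREE]
Op 2: free(a) -> (freed a); heap: [0-44 FREE]
Op 3: b = malloc(8) -> b = 0; heap: [0-7 ALLOC][8-44 FREE]
Op 4: free(b) -> (freed b); heap: [0-44 FREE]
Op 5: c = malloc(3) -> c = 0; heap: [0-2 ALLOC][3-44 FREE]
Op 6: c = realloc(c, 3) -> c = 0; heap: [0-2 ALLOC][3-44 FREE]
Op 7: free(c) -> (freed c); heap: [0-44 FREE]
Op 8: d = malloc(8) -> d = 0; heap: [0-7 ALLOC][8-44 FREE]
malloc(32): first-fit scan over [0-7 ALLOC][8-44 FREE] -> 8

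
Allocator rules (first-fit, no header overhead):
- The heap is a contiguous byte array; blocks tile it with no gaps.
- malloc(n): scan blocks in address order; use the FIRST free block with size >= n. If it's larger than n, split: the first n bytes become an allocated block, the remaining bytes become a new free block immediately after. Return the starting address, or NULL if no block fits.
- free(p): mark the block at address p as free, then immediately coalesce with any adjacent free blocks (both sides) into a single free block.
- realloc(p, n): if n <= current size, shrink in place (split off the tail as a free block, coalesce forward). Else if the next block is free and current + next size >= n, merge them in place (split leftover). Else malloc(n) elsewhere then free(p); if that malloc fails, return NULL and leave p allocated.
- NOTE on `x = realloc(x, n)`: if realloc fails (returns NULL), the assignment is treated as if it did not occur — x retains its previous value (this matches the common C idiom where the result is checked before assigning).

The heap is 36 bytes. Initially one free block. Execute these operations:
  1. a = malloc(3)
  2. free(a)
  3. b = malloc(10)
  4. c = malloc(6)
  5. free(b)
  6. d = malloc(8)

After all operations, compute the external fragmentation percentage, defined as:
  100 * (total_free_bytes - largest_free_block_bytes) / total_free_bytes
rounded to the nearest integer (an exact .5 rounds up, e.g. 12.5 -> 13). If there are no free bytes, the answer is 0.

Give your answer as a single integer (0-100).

Op 1: a = malloc(3) -> a = 0; heap: [0-2 ALLOC][3-35 FREE]
Op 2: free(a) -> (freed a); heap: [0-35 FREE]
Op 3: b = malloc(10) -> b = 0; heap: [0-9 ALLOC][10-35 FREE]
Op 4: c = malloc(6) -> c = 10; heap: [0-9 ALLOC][10-15 ALLOC][16-35 FREE]
Op 5: free(b) -> (freed b); heap: [0-9 FREE][10-15 ALLOC][16-35 FREE]
Op 6: d = malloc(8) -> d = 0; heap: [0-7 ALLOC][8-9 FREE][10-15 ALLOC][16-35 FREE]
Free blocks: [2 20] total_free=22 largest=20 -> 100*(22-20)/22 = 200/22 ≈ 9.091 -> rounds to 9

Answer: 9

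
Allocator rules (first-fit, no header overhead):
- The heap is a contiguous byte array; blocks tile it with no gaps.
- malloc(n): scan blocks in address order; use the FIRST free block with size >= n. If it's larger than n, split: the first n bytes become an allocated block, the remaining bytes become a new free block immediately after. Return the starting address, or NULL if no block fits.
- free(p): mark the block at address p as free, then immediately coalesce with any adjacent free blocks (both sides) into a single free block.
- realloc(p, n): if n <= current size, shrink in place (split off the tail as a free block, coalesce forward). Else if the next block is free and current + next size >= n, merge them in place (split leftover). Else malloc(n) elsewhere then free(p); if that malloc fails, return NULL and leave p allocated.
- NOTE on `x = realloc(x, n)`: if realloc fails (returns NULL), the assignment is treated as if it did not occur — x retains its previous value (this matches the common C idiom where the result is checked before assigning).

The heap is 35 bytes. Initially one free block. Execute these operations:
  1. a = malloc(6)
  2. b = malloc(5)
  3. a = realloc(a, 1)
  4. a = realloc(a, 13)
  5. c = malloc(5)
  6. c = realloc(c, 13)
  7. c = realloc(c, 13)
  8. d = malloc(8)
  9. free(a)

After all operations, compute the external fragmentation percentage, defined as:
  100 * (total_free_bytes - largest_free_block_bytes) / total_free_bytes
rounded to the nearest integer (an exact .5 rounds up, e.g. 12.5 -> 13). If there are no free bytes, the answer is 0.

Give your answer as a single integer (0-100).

Answer: 24

Derivation:
Op 1: a = malloc(6) -> a = 0; heap: [0-5 ALLOC][6-34 FREE]
Op 2: b = malloc(5) -> b = 6; heap: [0-5 ALLOC][6-10 ALLOC][11-34 FREE]
Op 3: a = realloc(a, 1) -> a = 0; heap: [0-0 ALLOC][1-5 FREE][6-10 ALLOC][11-34 FREE]
Op 4: a = realloc(a, 13) -> a = 11; heap: [0-5 FREE][6-10 ALLOC][11-23 ALLOC][24-34 FREE]
Op 5: c = malloc(5) -> c = 0; heap: [0-4 ALLOC][5-5 FREE][6-10 ALLOC][11-23 ALLOC][24-34 FREE]
Op 6: c = realloc(c, 13) -> NULL (c unchanged); heap: [0-4 ALLOC][5-5 FREE][6-10 ALLOC][11-23 ALLOC][24-34 FREE]
Op 7: c = realloc(c, 13) -> NULL (c unchanged); heap: [0-4 ALLOC][5-5 FREE][6-10 ALLOC][11-23 ALLOC][24-34 FREE]
Op 8: d = malloc(8) -> d = 24; heap: [0-4 ALLOC][5-5 FREE][6-10 ALLOC][11-23 ALLOC][24-31 ALLOC][32-34 FREE]
Op 9: free(a) -> (freed a); heap: [0-4 ALLOC][5-5 FREE][6-10 ALLOC][11-23 FREE][24-31 ALLOC][32-34 FREE]
Free blocks: [1 13 3] total_free=17 largest=13 -> 100*(17-13)/17 = 400/17 ≈ 23.529 -> rounds to 24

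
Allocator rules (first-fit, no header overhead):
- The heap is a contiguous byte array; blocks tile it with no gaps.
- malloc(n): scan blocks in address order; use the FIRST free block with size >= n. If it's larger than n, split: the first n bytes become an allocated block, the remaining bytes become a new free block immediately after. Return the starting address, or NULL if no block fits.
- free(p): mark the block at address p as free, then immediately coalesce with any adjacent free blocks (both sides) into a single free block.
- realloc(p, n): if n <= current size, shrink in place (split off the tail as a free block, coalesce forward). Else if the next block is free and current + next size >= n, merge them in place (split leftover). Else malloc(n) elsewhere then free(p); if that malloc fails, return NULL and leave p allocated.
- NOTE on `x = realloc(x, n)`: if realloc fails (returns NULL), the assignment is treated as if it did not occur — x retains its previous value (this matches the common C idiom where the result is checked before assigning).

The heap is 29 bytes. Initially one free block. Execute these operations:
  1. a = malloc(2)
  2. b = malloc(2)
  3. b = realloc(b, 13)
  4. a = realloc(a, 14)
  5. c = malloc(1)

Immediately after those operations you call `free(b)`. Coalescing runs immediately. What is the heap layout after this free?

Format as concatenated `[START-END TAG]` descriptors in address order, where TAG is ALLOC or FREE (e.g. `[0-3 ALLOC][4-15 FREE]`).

Op 1: a = malloc(2) -> a = 0; heap: [0-1 ALLOC][2-28 FREE]
Op 2: b = malloc(2) -> b = 2; heap: [0-1 ALLOC][2-3 ALLOC][4-28 FREE]
Op 3: b = realloc(b, 13) -> b = 2; heap: [0-1 ALLOC][2-14 ALLOC][15-28 FREE]
Op 4: a = realloc(a, 14) -> a = 15; heap: [0-1 FREE][2-14 ALLOC][15-28 ALLOC]
Op 5: c = malloc(1) -> c = 0; heap: [0-0 ALLOC][1-1 FREE][2-14 ALLOC][15-28 ALLOC]
free(b): b = 2 -> block [2-14 ALLOC]; mark free, coalesce with adjacent free neighbors -> [0-0 ALLOC][1-14 FREE][15-28 ALLOC]

Answer: [0-0 ALLOC][1-14 FREE][15-28 ALLOC]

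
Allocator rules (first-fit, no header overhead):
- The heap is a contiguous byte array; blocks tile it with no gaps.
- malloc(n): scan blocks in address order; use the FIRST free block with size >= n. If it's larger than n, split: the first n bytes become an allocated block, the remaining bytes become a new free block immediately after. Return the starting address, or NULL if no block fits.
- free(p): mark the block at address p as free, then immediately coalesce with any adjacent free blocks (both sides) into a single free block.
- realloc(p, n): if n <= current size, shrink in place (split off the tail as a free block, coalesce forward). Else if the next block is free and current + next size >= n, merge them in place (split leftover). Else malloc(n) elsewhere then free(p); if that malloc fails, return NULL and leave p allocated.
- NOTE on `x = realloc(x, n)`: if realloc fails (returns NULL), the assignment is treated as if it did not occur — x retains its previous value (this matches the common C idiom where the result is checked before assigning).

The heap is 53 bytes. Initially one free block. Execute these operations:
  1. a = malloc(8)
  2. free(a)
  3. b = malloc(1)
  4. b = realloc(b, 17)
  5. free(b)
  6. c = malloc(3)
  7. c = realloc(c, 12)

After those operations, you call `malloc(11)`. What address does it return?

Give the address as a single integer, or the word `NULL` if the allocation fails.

Answer: 12

Derivation:
Op 1: a = malloc(8) -> a = 0; heap: [0-7 ALLOC][8-52 FREE]
Op 2: free(a) -> (freed a); heap: [0-52 FREE]
Op 3: b = malloc(1) -> b = 0; heap: [0-0 ALLOC][1-52 FREE]
Op 4: b = realloc(b, 17) -> b = 0; heap: [0-16 ALLOC][17-52 FREE]
Op 5: free(b) -> (freed b); heap: [0-52 FREE]
Op 6: c = malloc(3) -> c = 0; heap: [0-2 ALLOC][3-52 FREE]
Op 7: c = realloc(c, 12) -> c = 0; heap: [0-11 ALLOC][12-52 FREE]
malloc(11): first-fit scan over [0-11 ALLOC][12-52 FREE] -> 12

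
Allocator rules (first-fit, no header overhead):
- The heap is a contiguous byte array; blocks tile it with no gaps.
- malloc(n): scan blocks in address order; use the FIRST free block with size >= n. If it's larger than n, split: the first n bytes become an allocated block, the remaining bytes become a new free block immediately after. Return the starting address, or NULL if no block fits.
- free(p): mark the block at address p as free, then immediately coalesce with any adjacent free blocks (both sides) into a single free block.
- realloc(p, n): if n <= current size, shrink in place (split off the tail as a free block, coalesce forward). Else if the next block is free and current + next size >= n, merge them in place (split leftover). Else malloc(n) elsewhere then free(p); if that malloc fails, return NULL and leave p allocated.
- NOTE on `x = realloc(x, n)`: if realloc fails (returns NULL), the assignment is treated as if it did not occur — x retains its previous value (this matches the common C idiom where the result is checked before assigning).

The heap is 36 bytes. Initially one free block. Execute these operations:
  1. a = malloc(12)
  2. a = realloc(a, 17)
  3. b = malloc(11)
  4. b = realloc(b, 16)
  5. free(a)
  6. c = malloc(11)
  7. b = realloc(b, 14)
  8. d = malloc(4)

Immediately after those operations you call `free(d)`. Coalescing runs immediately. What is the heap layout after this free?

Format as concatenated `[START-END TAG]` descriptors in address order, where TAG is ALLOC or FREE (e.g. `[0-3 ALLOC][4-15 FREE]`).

Op 1: a = malloc(12) -> a = 0; heap: [0-11 ALLOC][12-35 FREE]
Op 2: a = realloc(a, 17) -> a = 0; heap: [0-16 ALLOC][17-35 FREE]
Op 3: b = malloc(11) -> b = 17; heap: [0-16 ALLOC][17-27 ALLOC][28-35 FREE]
Op 4: b = realloc(b, 16) -> b = 17; heap: [0-16 ALLOC][17-32 ALLOC][33-35 FREE]
Op 5: free(a) -> (freed a); heap: [0-16 FREE][17-32 ALLOC][33-35 FREE]
Op 6: c = malloc(11) -> c = 0; heap: [0-10 ALLOC][11-16 FREE][17-32 ALLOC][33-35 FREE]
Op 7: b = realloc(b, 14) -> b = 17; heap: [0-10 ALLOC][11-16 FREE][17-30 ALLOC][31-35 FREE]
Op 8: d = malloc(4) -> d = 11; heap: [0-10 ALLOC][11-14 ALLOC][15-16 FREE][17-30 ALLOC][31-35 FREE]
free(d): d = 11 -> block [11-14 ALLOC]; mark free, coalesce with adjacent free neighbors -> [0-10 ALLOC][11-16 FREE][17-30 ALLOC][31-35 FREE]

Answer: [0-10 ALLOC][11-16 FREE][17-30 ALLOC][31-35 FREE]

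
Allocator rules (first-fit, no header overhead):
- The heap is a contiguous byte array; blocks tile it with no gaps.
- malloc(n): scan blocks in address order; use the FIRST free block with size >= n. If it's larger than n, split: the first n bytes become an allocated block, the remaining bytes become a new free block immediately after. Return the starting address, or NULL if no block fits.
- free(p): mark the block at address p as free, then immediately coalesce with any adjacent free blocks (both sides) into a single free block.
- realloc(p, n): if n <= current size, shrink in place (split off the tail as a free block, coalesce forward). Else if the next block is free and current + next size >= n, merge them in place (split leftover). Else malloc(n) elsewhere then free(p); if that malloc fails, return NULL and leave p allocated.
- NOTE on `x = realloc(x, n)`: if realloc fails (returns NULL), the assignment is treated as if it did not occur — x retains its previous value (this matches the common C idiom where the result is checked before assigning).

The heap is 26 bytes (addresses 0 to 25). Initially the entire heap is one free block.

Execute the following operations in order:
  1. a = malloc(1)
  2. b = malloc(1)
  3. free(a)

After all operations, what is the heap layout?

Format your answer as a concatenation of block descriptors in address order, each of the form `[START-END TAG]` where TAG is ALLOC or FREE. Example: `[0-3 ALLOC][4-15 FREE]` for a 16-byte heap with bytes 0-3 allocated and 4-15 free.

Op 1: a = malloc(1) -> a = 0; heap: [0-0 ALLOC][1-25 FREE]
Op 2: b = malloc(1) -> b = 1; heap: [0-0 ALLOC][1-1 ALLOC][2-25 FREE]
Op 3: free(a) -> (freed a); heap: [0-0 FREE][1-1 ALLOC][2-25 FREE]

Answer: [0-0 FREE][1-1 ALLOC][2-25 FREE]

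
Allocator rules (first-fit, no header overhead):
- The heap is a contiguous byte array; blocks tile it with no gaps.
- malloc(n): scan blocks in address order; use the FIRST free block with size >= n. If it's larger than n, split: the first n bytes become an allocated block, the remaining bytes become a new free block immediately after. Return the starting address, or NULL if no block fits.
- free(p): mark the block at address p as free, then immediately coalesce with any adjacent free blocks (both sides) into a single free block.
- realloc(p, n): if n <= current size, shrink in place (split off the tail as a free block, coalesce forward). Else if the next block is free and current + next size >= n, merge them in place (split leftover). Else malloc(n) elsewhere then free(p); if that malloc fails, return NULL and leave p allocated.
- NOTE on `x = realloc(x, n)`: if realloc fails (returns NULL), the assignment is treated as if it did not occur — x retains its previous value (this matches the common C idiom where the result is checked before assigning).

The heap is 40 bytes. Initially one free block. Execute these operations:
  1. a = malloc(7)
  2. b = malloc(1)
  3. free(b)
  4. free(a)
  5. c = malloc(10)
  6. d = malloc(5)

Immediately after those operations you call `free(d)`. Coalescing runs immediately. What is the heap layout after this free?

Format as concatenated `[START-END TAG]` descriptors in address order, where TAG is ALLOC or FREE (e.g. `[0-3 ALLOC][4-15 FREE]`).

Op 1: a = malloc(7) -> a = 0; heap: [0-6 ALLOC][7-39 FREE]
Op 2: b = malloc(1) -> b = 7; heap: [0-6 ALLOC][7-7 ALLOC][8-39 FREE]
Op 3: free(b) -> (freed b); heap: [0-6 ALLOC][7-39 FREE]
Op 4: free(a) -> (freed a); heap: [0-39 FREE]
Op 5: c = malloc(10) -> c = 0; heap: [0-9 ALLOC][10-39 FREE]
Op 6: d = malloc(5) -> d = 10; heap: [0-9 ALLOC][10-14 ALLOC][15-39 FREE]
free(d): d = 10 -> block [10-14 ALLOC]; mark free, coalesce with adjacent free neighbors -> [0-9 ALLOC][10-39 FREE]

Answer: [0-9 ALLOC][10-39 FREE]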